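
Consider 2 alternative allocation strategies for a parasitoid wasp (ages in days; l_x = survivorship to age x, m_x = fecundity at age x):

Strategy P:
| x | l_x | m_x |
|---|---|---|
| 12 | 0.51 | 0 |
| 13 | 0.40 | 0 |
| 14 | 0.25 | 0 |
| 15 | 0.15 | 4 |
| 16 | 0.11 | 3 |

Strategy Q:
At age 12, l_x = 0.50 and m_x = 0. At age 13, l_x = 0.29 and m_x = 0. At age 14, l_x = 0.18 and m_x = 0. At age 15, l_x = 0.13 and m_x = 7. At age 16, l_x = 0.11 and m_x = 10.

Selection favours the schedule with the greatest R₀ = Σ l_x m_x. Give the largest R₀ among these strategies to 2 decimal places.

Strategy P: R₀ = 0.51×0 + 0.40×0 + 0.25×0 + 0.15×4 + 0.11×3 = 0.9300
Strategy Q: R₀ = 0.50×0 + 0.29×0 + 0.18×0 + 0.13×7 + 0.11×10 = 2.0100
Highest R₀: strategy Q with 2.0100.

2.01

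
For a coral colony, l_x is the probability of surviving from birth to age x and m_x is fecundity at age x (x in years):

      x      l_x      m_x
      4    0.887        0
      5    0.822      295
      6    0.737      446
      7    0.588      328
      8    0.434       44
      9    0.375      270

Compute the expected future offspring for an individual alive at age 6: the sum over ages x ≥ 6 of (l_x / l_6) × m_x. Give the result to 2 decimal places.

870.98

l_6 = 0.737. Conditional survival from age 6 to x is l_x / l_6.
  x=6: (0.737/0.737) × 446 = 446.0000
  x=7: (0.588/0.737) × 328 = 261.6879
  x=8: (0.434/0.737) × 44 = 25.9104
  x=9: (0.375/0.737) × 270 = 137.3813
Sum = 446.0000 + 261.6879 + 25.9104 + 137.3813 = 870.9796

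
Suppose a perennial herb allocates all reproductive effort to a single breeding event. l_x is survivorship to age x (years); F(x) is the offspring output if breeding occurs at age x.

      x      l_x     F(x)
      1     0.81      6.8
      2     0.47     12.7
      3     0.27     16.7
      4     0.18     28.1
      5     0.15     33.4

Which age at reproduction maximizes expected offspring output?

2

Expected offspring if breeding at age x = l_x × F(x):
  age 1: 0.81 × 6.8 = 5.508
  age 2: 0.47 × 12.7 = 5.969
  age 3: 0.27 × 16.7 = 4.509
  age 4: 0.18 × 28.1 = 5.058
  age 5: 0.15 × 33.4 = 5.010
Maximum at age 2 (5.969).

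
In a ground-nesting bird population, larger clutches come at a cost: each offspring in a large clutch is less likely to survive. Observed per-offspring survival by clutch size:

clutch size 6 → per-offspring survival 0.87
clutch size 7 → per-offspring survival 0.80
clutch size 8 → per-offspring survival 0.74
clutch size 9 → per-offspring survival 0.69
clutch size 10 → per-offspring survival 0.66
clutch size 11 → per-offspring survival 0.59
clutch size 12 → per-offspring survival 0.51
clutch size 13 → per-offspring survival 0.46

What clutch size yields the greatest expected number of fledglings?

10

Expected fledglings = c × s(c):
  c=6: 6 × 0.87 = 5.220
  c=7: 7 × 0.80 = 5.600
  c=8: 8 × 0.74 = 5.920
  c=9: 9 × 0.69 = 6.210
  c=10: 10 × 0.66 = 6.600
  c=11: 11 × 0.59 = 6.490
  c=12: 12 × 0.51 = 6.120
  c=13: 13 × 0.46 = 5.980
Maximum at c = 10 (6.600 fledglings).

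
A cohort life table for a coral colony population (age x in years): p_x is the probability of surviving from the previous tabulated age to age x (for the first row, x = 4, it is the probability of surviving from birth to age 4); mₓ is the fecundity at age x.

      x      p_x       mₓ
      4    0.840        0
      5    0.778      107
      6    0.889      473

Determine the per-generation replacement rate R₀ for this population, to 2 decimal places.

Survivorship from birth: l_x = p_4·p_5·…·p_x.
  l_4 = 0.84000
  l_5 = 0.65352
  l_6 = 0.58098
R₀ = Σ l_x mₓ:
  age 4: 0.84000 × 0 = 0.0000
  age 5: 0.65352 × 107 = 69.9266
  age 6: 0.58098 × 473 = 274.8035
R₀ = 0.0000 + 69.9266 + 274.8035 = 344.7302

344.73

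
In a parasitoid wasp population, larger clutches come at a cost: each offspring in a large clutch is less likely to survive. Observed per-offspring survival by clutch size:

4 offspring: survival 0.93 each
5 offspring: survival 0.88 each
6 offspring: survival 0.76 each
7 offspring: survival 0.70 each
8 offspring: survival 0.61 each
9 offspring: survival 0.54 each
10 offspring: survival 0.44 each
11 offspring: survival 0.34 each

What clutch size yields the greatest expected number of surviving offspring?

7

Expected surviving offspring = c × s(c):
  c=4: 4 × 0.93 = 3.720
  c=5: 5 × 0.88 = 4.400
  c=6: 6 × 0.76 = 4.560
  c=7: 7 × 0.70 = 4.900
  c=8: 8 × 0.61 = 4.880
  c=9: 9 × 0.54 = 4.860
  c=10: 10 × 0.44 = 4.400
  c=11: 11 × 0.34 = 3.740
Maximum at c = 7 (4.900 surviving offspring).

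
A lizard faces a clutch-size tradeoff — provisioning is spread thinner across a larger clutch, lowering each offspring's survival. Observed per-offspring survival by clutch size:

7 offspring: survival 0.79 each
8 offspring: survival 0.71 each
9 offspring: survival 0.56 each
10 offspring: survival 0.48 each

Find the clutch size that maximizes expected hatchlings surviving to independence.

8

Expected hatchlings surviving to independence = c × s(c):
  c=7: 7 × 0.79 = 5.530
  c=8: 8 × 0.71 = 5.680
  c=9: 9 × 0.56 = 5.040
  c=10: 10 × 0.48 = 4.800
Maximum at c = 8 (5.680 hatchlings surviving to independence).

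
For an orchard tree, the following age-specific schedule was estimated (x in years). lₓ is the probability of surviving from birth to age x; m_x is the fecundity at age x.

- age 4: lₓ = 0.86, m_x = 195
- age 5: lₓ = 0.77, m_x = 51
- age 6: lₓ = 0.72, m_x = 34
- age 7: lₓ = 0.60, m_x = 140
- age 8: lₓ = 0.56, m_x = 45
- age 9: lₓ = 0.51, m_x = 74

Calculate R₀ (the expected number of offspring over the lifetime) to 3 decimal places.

378.390

R₀ = Σ lₓ m_x:
  age 4: 0.86 × 195 = 167.7000
  age 5: 0.77 × 51 = 39.2700
  age 6: 0.72 × 34 = 24.4800
  age 7: 0.60 × 140 = 84.0000
  age 8: 0.56 × 45 = 25.2000
  age 9: 0.51 × 74 = 37.7400
R₀ = 167.7000 + 39.2700 + 24.4800 + 84.0000 + 25.2000 + 37.7400 = 378.3900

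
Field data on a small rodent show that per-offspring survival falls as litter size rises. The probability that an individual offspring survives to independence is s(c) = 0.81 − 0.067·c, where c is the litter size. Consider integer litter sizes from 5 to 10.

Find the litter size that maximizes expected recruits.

Expected recruits = c × s(c):
  c=5: 5 × 0.475 = 2.375
  c=6: 6 × 0.408 = 2.448
  c=7: 7 × 0.341 = 2.387
  c=8: 8 × 0.274 = 2.192
  c=9: 9 × 0.207 = 1.863
  c=10: 10 × 0.140 = 1.400
Maximum at c = 6 (2.448 recruits).

6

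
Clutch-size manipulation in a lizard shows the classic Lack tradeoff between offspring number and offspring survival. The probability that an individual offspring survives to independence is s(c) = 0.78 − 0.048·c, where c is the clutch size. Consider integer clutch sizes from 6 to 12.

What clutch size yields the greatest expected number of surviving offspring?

8

Expected surviving offspring = c × s(c):
  c=6: 6 × 0.492 = 2.952
  c=7: 7 × 0.444 = 3.108
  c=8: 8 × 0.396 = 3.168
  c=9: 9 × 0.348 = 3.132
  c=10: 10 × 0.300 = 3.000
  c=11: 11 × 0.252 = 2.772
  c=12: 12 × 0.204 = 2.448
Maximum at c = 8 (3.168 surviving offspring).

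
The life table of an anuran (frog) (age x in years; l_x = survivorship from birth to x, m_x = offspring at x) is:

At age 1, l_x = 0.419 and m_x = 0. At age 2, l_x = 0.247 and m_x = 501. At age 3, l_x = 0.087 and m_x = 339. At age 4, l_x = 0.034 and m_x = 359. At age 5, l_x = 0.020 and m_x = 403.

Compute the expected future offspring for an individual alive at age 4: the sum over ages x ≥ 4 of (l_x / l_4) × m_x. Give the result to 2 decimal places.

596.06

l_4 = 0.034. Conditional survival from age 4 to x is l_x / l_4.
  x=4: (0.034/0.034) × 359 = 359.0000
  x=5: (0.020/0.034) × 403 = 237.0588
Sum = 359.0000 + 237.0588 = 596.0588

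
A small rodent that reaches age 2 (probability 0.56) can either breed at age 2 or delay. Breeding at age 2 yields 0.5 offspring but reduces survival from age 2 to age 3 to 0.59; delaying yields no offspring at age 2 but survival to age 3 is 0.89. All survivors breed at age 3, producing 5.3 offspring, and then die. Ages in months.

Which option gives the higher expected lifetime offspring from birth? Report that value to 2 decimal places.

2.64

breed at age 2: R₀ = 0.56 × (0.5 + 0.59 × 5.3) = 0.56 × 3.6270 = 2.0311
delay to age 3: R₀ = 0.56 × (0.89 × 5.3) = 0.56 × 4.7170 = 2.6415
Higher: delay to age 3 (2.6415).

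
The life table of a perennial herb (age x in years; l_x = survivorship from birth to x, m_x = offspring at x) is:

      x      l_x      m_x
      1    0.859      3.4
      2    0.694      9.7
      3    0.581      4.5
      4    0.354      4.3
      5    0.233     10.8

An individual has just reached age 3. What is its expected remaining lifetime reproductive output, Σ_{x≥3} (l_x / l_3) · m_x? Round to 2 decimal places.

11.45

l_3 = 0.581. Conditional survival from age 3 to x is l_x / l_3.
  x=3: (0.581/0.581) × 4.5 = 4.5000
  x=4: (0.354/0.581) × 4.3 = 2.6200
  x=5: (0.233/0.581) × 10.8 = 4.3312
Sum = 4.5000 + 2.6200 + 4.3312 = 11.4511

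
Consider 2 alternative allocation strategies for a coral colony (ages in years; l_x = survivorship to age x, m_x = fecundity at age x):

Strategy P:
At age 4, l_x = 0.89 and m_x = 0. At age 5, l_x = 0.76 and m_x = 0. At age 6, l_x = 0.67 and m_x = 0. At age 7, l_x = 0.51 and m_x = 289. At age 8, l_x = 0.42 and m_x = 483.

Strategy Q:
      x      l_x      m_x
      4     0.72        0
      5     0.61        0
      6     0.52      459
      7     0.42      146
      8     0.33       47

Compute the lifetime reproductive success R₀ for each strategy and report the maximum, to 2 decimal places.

350.25

Strategy P: R₀ = 0.89×0 + 0.76×0 + 0.67×0 + 0.51×289 + 0.42×483 = 350.2500
Strategy Q: R₀ = 0.72×0 + 0.61×0 + 0.52×459 + 0.42×146 + 0.33×47 = 315.5100
Highest R₀: strategy P with 350.2500.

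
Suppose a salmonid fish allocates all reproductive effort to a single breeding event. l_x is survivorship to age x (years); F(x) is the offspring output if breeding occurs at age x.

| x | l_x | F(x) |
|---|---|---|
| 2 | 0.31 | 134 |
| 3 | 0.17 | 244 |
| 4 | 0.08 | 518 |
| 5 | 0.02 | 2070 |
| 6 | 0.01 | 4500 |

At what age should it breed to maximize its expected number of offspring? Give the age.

Expected offspring if breeding at age x = l_x × F(x):
  age 2: 0.31 × 134 = 41.540
  age 3: 0.17 × 244 = 41.480
  age 4: 0.08 × 518 = 41.440
  age 5: 0.02 × 2070 = 41.400
  age 6: 0.01 × 4500 = 45.000
Maximum at age 6 (45.000).

6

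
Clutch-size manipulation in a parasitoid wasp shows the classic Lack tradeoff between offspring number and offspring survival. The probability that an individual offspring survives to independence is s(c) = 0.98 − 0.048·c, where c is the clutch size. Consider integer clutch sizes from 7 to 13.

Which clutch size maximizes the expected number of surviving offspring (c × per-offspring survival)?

10

Expected surviving offspring = c × s(c):
  c=7: 7 × 0.644 = 4.508
  c=8: 8 × 0.596 = 4.768
  c=9: 9 × 0.548 = 4.932
  c=10: 10 × 0.500 = 5.000
  c=11: 11 × 0.452 = 4.972
  c=12: 12 × 0.404 = 4.848
  c=13: 13 × 0.356 = 4.628
Maximum at c = 10 (5.000 surviving offspring).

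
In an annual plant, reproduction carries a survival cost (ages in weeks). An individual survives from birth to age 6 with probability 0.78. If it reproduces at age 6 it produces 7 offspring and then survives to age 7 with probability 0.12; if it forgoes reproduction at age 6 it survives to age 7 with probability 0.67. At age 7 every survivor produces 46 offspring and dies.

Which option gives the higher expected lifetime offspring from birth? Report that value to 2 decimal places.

24.04

breed at age 6: R₀ = 0.78 × (7 + 0.12 × 46) = 0.78 × 12.5200 = 9.7656
delay to age 7: R₀ = 0.78 × (0.67 × 46) = 0.78 × 30.8200 = 24.0396
Higher: delay to age 7 (24.0396).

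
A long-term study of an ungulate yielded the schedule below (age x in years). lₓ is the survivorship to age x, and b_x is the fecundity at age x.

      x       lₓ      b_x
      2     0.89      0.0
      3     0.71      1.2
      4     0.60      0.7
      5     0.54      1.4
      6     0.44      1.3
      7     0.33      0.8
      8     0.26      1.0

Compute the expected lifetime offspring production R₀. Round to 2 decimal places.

3.12

R₀ = Σ lₓ b_x:
  age 2: 0.89 × 0.0 = 0.0000
  age 3: 0.71 × 1.2 = 0.8520
  age 4: 0.60 × 0.7 = 0.4200
  age 5: 0.54 × 1.4 = 0.7560
  age 6: 0.44 × 1.3 = 0.5720
  age 7: 0.33 × 0.8 = 0.2640
  age 8: 0.26 × 1.0 = 0.2600
R₀ = 0.0000 + 0.8520 + 0.4200 + 0.7560 + 0.5720 + 0.2640 + 0.2600 = 3.1240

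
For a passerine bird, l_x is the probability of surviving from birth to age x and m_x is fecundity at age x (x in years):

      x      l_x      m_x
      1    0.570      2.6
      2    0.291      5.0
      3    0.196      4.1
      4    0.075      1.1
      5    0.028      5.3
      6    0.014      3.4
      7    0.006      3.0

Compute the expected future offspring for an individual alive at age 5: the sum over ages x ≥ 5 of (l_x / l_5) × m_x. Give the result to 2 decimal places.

l_5 = 0.028. Conditional survival from age 5 to x is l_x / l_5.
  x=5: (0.028/0.028) × 5.3 = 5.3000
  x=6: (0.014/0.028) × 3.4 = 1.7000
  x=7: (0.006/0.028) × 3.0 = 0.6429
Sum = 5.3000 + 1.7000 + 0.6429 = 7.6429

7.64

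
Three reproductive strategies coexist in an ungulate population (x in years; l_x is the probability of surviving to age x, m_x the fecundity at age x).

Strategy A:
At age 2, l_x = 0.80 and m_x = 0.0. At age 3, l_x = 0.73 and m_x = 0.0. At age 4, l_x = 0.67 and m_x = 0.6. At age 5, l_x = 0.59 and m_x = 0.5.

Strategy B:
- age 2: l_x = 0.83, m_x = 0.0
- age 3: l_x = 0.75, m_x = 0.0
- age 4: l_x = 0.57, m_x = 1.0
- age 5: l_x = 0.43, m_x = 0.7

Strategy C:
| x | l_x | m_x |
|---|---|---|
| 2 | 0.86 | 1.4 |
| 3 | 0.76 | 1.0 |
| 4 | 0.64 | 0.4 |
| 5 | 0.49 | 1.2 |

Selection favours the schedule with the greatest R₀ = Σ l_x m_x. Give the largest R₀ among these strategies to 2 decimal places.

2.81

Strategy A: R₀ = 0.80×0.0 + 0.73×0.0 + 0.67×0.6 + 0.59×0.5 = 0.6970
Strategy B: R₀ = 0.83×0.0 + 0.75×0.0 + 0.57×1.0 + 0.43×0.7 = 0.8710
Strategy C: R₀ = 0.86×1.4 + 0.76×1.0 + 0.64×0.4 + 0.49×1.2 = 2.8080
Highest R₀: strategy C with 2.8080.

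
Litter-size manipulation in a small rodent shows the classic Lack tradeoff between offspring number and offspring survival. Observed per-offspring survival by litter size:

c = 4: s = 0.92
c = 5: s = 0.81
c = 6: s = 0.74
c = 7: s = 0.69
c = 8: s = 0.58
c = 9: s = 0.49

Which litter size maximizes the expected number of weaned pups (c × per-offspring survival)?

Expected weaned pups = c × s(c):
  c=4: 4 × 0.92 = 3.680
  c=5: 5 × 0.81 = 4.050
  c=6: 6 × 0.74 = 4.440
  c=7: 7 × 0.69 = 4.830
  c=8: 8 × 0.58 = 4.640
  c=9: 9 × 0.49 = 4.410
Maximum at c = 7 (4.830 weaned pups).

7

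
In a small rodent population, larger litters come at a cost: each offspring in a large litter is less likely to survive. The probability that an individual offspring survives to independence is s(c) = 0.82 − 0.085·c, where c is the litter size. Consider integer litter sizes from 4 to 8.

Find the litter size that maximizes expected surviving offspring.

Expected surviving offspring = c × s(c):
  c=4: 4 × 0.480 = 1.920
  c=5: 5 × 0.395 = 1.975
  c=6: 6 × 0.310 = 1.860
  c=7: 7 × 0.225 = 1.575
  c=8: 8 × 0.140 = 1.120
Maximum at c = 5 (1.975 surviving offspring).

5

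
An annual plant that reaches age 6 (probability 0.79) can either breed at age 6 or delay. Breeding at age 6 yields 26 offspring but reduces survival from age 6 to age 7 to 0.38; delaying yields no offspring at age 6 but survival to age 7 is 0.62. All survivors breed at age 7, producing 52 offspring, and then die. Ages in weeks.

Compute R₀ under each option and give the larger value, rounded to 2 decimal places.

breed at age 6: R₀ = 0.79 × (26 + 0.38 × 52) = 0.79 × 45.7600 = 36.1504
delay to age 7: R₀ = 0.79 × (0.62 × 52) = 0.79 × 32.2400 = 25.4696
Higher: breed at age 6 (36.1504).

36.15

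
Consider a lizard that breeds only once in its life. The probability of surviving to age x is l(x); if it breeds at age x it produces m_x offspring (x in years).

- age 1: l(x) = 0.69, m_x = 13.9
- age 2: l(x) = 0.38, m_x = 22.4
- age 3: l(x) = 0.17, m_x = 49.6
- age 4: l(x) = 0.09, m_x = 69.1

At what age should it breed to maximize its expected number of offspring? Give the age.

1

Expected offspring if breeding at age x = l(x) × m_x:
  age 1: 0.69 × 13.9 = 9.591
  age 2: 0.38 × 22.4 = 8.512
  age 3: 0.17 × 49.6 = 8.432
  age 4: 0.09 × 69.1 = 6.219
Maximum at age 1 (9.591).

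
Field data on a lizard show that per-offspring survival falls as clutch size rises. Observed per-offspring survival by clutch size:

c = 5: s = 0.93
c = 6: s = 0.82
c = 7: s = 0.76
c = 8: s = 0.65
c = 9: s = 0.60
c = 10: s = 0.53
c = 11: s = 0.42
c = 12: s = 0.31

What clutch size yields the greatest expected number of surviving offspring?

9

Expected surviving offspring = c × s(c):
  c=5: 5 × 0.93 = 4.650
  c=6: 6 × 0.82 = 4.920
  c=7: 7 × 0.76 = 5.320
  c=8: 8 × 0.65 = 5.200
  c=9: 9 × 0.60 = 5.400
  c=10: 10 × 0.53 = 5.300
  c=11: 11 × 0.42 = 4.620
  c=12: 12 × 0.31 = 3.720
Maximum at c = 9 (5.400 surviving offspring).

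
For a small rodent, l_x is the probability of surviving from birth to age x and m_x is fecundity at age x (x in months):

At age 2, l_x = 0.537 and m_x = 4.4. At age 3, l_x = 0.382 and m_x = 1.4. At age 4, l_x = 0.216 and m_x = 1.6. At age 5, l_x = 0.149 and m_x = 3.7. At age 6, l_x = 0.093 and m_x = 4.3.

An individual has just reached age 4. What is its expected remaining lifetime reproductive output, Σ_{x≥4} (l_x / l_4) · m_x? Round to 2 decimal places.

6.00

l_4 = 0.216. Conditional survival from age 4 to x is l_x / l_4.
  x=4: (0.216/0.216) × 1.6 = 1.6000
  x=5: (0.149/0.216) × 3.7 = 2.5523
  x=6: (0.093/0.216) × 4.3 = 1.8514
Sum = 1.6000 + 2.5523 + 1.8514 = 6.0037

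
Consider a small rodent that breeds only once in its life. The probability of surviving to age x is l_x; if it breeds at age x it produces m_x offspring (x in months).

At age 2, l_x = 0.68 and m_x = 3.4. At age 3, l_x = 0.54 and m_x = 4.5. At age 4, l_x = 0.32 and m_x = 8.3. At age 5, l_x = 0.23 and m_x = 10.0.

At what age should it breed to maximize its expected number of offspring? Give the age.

Expected offspring if breeding at age x = l_x × m_x:
  age 2: 0.68 × 3.4 = 2.312
  age 3: 0.54 × 4.5 = 2.430
  age 4: 0.32 × 8.3 = 2.656
  age 5: 0.23 × 10.0 = 2.300
Maximum at age 4 (2.656).

4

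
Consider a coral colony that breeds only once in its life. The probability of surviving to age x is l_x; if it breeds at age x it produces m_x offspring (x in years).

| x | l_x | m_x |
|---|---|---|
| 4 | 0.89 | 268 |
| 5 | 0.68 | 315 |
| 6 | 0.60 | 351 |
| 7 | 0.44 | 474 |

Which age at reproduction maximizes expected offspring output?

Expected offspring if breeding at age x = l_x × m_x:
  age 4: 0.89 × 268 = 238.520
  age 5: 0.68 × 315 = 214.200
  age 6: 0.60 × 351 = 210.600
  age 7: 0.44 × 474 = 208.560
Maximum at age 4 (238.520).

4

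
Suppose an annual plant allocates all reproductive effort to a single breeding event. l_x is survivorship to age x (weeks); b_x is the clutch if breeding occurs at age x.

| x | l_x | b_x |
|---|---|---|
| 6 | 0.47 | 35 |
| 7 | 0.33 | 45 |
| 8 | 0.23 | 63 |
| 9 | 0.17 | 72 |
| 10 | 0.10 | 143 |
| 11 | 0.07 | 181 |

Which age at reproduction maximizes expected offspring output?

Expected offspring if breeding at age x = l_x × b_x:
  age 6: 0.47 × 35 = 16.450
  age 7: 0.33 × 45 = 14.850
  age 8: 0.23 × 63 = 14.490
  age 9: 0.17 × 72 = 12.240
  age 10: 0.10 × 143 = 14.300
  age 11: 0.07 × 181 = 12.670
Maximum at age 6 (16.450).

6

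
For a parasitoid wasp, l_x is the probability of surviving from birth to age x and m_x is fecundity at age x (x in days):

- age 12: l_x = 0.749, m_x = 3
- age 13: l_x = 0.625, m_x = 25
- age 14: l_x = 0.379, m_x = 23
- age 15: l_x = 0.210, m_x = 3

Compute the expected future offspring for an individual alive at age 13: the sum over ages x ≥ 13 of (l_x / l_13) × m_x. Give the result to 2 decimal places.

l_13 = 0.625. Conditional survival from age 13 to x is l_x / l_13.
  x=13: (0.625/0.625) × 25 = 25.0000
  x=14: (0.379/0.625) × 23 = 13.9472
  x=15: (0.210/0.625) × 3 = 1.0080
Sum = 25.0000 + 13.9472 + 1.0080 = 39.9552

39.96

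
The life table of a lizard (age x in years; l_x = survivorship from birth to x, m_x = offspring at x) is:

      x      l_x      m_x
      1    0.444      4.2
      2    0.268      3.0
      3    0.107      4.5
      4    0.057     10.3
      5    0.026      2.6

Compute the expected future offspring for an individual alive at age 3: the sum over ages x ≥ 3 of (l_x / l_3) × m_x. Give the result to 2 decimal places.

10.62

l_3 = 0.107. Conditional survival from age 3 to x is l_x / l_3.
  x=3: (0.107/0.107) × 4.5 = 4.5000
  x=4: (0.057/0.107) × 10.3 = 5.4869
  x=5: (0.026/0.107) × 2.6 = 0.6318
Sum = 4.5000 + 5.4869 + 0.6318 = 10.6187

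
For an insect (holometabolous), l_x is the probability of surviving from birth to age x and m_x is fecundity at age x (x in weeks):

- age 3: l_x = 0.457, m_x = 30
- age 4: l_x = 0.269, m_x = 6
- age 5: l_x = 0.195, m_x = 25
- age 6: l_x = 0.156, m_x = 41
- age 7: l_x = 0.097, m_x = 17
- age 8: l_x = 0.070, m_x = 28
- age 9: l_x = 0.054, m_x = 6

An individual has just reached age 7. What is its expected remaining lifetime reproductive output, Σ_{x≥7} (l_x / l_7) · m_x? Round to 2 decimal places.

40.55

l_7 = 0.097. Conditional survival from age 7 to x is l_x / l_7.
  x=7: (0.097/0.097) × 17 = 17.0000
  x=8: (0.070/0.097) × 28 = 20.2062
  x=9: (0.054/0.097) × 6 = 3.3402
Sum = 17.0000 + 20.2062 + 3.3402 = 40.5464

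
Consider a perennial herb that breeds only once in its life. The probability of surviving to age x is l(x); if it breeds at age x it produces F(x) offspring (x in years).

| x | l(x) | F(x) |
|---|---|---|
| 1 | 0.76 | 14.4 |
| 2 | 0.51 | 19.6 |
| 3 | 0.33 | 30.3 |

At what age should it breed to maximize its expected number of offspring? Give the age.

1

Expected offspring if breeding at age x = l(x) × F(x):
  age 1: 0.76 × 14.4 = 10.944
  age 2: 0.51 × 19.6 = 9.996
  age 3: 0.33 × 30.3 = 9.999
Maximum at age 1 (10.944).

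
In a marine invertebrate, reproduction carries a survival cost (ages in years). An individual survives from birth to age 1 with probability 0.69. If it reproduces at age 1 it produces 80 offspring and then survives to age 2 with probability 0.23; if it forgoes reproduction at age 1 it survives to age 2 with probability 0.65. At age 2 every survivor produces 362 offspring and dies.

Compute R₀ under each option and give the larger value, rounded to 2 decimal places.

162.36

breed at age 1: R₀ = 0.69 × (80 + 0.23 × 362) = 0.69 × 163.2600 = 112.6494
delay to age 2: R₀ = 0.69 × (0.65 × 362) = 0.69 × 235.3000 = 162.3570
Higher: delay to age 2 (162.3570).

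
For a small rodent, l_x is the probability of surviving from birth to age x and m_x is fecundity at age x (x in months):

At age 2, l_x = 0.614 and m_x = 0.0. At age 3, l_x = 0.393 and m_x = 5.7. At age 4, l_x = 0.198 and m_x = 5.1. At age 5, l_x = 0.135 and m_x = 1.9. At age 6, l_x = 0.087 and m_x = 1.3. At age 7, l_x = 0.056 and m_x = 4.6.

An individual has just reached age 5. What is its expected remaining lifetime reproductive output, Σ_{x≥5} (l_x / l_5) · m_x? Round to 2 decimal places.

l_5 = 0.135. Conditional survival from age 5 to x is l_x / l_5.
  x=5: (0.135/0.135) × 1.9 = 1.9000
  x=6: (0.087/0.135) × 1.3 = 0.8378
  x=7: (0.056/0.135) × 4.6 = 1.9081
Sum = 1.9000 + 0.8378 + 1.9081 = 4.6459

4.65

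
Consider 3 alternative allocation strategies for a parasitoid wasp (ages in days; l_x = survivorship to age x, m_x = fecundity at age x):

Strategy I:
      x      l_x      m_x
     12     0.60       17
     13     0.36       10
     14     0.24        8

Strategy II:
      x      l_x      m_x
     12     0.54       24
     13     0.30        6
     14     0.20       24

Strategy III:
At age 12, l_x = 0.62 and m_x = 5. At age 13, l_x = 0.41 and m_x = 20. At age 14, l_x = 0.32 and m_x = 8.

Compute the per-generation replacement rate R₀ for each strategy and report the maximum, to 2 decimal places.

Strategy I: R₀ = 0.60×17 + 0.36×10 + 0.24×8 = 15.7200
Strategy II: R₀ = 0.54×24 + 0.30×6 + 0.20×24 = 19.5600
Strategy III: R₀ = 0.62×5 + 0.41×20 + 0.32×8 = 13.8600
Highest R₀: strategy II with 19.5600.

19.56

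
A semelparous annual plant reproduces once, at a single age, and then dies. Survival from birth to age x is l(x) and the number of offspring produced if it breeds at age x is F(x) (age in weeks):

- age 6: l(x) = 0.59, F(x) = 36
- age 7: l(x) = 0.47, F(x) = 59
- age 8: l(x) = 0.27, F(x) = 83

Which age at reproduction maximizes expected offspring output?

7

Expected offspring if breeding at age x = l(x) × F(x):
  age 6: 0.59 × 36 = 21.240
  age 7: 0.47 × 59 = 27.730
  age 8: 0.27 × 83 = 22.410
Maximum at age 7 (27.730).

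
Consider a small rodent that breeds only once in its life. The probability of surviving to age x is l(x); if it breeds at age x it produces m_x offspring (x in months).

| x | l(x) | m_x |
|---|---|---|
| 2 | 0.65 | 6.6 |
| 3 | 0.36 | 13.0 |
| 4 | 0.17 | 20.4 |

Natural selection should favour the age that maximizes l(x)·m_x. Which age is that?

3

Expected offspring if breeding at age x = l(x) × m_x:
  age 2: 0.65 × 6.6 = 4.290
  age 3: 0.36 × 13.0 = 4.680
  age 4: 0.17 × 20.4 = 3.468
Maximum at age 3 (4.680).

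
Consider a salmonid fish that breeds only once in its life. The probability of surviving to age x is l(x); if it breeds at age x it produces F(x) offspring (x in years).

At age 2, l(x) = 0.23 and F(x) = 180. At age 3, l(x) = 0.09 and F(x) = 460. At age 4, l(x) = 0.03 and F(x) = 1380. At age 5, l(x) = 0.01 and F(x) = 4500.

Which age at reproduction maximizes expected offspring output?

5

Expected offspring if breeding at age x = l(x) × F(x):
  age 2: 0.23 × 180 = 41.400
  age 3: 0.09 × 460 = 41.400
  age 4: 0.03 × 1380 = 41.400
  age 5: 0.01 × 4500 = 45.000
Maximum at age 5 (45.000).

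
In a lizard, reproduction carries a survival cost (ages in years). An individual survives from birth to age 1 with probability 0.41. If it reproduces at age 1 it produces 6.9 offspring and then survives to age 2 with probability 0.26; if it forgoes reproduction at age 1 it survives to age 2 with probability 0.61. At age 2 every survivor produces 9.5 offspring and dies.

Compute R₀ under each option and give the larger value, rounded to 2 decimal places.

3.84

breed at age 1: R₀ = 0.41 × (6.9 + 0.26 × 9.5) = 0.41 × 9.3700 = 3.8417
delay to age 2: R₀ = 0.41 × (0.61 × 9.5) = 0.41 × 5.7950 = 2.3760
Higher: breed at age 1 (3.8417).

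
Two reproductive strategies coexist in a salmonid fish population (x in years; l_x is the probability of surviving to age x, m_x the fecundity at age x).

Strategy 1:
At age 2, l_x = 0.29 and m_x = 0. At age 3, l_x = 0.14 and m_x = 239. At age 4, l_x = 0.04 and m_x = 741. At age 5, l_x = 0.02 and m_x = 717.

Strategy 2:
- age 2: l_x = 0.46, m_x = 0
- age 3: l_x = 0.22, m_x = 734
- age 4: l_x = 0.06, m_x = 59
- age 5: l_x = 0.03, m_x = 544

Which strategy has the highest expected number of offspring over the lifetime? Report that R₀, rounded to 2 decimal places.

Strategy 1: R₀ = 0.29×0 + 0.14×239 + 0.04×741 + 0.02×717 = 77.4400
Strategy 2: R₀ = 0.46×0 + 0.22×734 + 0.06×59 + 0.03×544 = 181.3400
Highest R₀: strategy 2 with 181.3400.

181.34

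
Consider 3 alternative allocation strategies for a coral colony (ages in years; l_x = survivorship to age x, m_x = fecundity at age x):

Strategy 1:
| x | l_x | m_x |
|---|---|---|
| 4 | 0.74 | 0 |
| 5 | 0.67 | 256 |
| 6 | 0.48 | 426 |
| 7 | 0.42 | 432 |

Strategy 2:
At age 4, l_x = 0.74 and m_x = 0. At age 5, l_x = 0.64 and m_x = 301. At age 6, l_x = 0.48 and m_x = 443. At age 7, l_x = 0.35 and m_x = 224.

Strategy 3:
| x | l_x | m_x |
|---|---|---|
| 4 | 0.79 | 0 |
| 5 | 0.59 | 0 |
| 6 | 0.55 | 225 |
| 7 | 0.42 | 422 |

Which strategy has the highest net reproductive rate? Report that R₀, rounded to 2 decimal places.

Strategy 1: R₀ = 0.74×0 + 0.67×256 + 0.48×426 + 0.42×432 = 557.4400
Strategy 2: R₀ = 0.74×0 + 0.64×301 + 0.48×443 + 0.35×224 = 483.6800
Strategy 3: R₀ = 0.79×0 + 0.59×0 + 0.55×225 + 0.42×422 = 300.9900
Highest R₀: strategy 1 with 557.4400.

557.44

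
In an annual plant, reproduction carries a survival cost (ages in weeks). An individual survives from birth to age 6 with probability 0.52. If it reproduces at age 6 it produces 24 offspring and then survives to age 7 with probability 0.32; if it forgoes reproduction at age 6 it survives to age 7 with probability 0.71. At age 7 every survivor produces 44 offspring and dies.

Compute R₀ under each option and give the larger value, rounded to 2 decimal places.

19.80

breed at age 6: R₀ = 0.52 × (24 + 0.32 × 44) = 0.52 × 38.0800 = 19.8016
delay to age 7: R₀ = 0.52 × (0.71 × 44) = 0.52 × 31.2400 = 16.2448
Higher: breed at age 6 (19.8016).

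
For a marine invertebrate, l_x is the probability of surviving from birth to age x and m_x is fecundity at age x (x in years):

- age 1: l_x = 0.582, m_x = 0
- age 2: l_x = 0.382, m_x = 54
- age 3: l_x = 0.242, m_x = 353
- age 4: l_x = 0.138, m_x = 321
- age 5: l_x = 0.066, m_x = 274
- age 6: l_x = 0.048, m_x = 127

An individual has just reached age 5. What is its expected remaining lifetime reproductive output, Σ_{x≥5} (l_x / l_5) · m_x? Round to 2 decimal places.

l_5 = 0.066. Conditional survival from age 5 to x is l_x / l_5.
  x=5: (0.066/0.066) × 274 = 274.0000
  x=6: (0.048/0.066) × 127 = 92.3636
Sum = 274.0000 + 92.3636 = 366.3636

366.36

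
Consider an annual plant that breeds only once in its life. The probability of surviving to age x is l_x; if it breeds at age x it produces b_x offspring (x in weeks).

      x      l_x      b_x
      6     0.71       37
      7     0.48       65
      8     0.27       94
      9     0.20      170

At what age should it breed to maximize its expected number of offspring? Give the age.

9

Expected offspring if breeding at age x = l_x × b_x:
  age 6: 0.71 × 37 = 26.270
  age 7: 0.48 × 65 = 31.200
  age 8: 0.27 × 94 = 25.380
  age 9: 0.20 × 170 = 34.000
Maximum at age 9 (34.000).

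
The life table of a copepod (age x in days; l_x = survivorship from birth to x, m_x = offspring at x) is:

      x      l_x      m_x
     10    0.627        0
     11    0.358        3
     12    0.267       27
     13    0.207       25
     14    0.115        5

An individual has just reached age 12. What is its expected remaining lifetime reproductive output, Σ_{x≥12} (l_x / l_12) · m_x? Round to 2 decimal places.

l_12 = 0.267. Conditional survival from age 12 to x is l_x / l_12.
  x=12: (0.267/0.267) × 27 = 27.0000
  x=13: (0.207/0.267) × 25 = 19.3820
  x=14: (0.115/0.267) × 5 = 2.1536
Sum = 27.0000 + 19.3820 + 2.1536 = 48.5356

48.54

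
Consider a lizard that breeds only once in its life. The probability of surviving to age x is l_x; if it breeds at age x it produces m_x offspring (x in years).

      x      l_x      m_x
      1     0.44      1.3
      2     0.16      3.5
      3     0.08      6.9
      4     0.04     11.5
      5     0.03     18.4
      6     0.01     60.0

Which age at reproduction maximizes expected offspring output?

6

Expected offspring if breeding at age x = l_x × m_x:
  age 1: 0.44 × 1.3 = 0.572
  age 2: 0.16 × 3.5 = 0.560
  age 3: 0.08 × 6.9 = 0.552
  age 4: 0.04 × 11.5 = 0.460
  age 5: 0.03 × 18.4 = 0.552
  age 6: 0.01 × 60.0 = 0.600
Maximum at age 6 (0.600).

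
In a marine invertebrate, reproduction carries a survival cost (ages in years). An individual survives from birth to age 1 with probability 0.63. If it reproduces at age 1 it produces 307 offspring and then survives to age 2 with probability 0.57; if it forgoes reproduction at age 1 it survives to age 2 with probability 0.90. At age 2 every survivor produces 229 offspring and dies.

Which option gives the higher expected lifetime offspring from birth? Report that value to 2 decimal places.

breed at age 1: R₀ = 0.63 × (307 + 0.57 × 229) = 0.63 × 437.5300 = 275.6439
delay to age 2: R₀ = 0.63 × (0.90 × 229) = 0.63 × 206.1000 = 129.8430
Higher: breed at age 1 (275.6439).

275.64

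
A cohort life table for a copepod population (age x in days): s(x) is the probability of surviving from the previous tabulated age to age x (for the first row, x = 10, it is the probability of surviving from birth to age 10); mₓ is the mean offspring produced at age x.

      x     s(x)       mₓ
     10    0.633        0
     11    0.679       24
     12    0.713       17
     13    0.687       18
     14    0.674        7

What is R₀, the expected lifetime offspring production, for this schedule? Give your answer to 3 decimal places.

Survivorship from birth: l_x = s_10·s_11·…·s_x.
  l_10 = 0.63300
  l_11 = 0.42981
  l_12 = 0.30645
  l_13 = 0.21053
  l_14 = 0.14190
R₀ = Σ l_x mₓ:
  age 10: 0.63300 × 0 = 0.0000
  age 11: 0.42981 × 24 = 10.3154
  age 12: 0.30645 × 17 = 5.2096
  age 13: 0.21053 × 18 = 3.7895
  age 14: 0.14190 × 7 = 0.9933
R₀ = 0.0000 + 10.3154 + 5.2096 + 3.7895 + 0.9933 = 20.3079

20.308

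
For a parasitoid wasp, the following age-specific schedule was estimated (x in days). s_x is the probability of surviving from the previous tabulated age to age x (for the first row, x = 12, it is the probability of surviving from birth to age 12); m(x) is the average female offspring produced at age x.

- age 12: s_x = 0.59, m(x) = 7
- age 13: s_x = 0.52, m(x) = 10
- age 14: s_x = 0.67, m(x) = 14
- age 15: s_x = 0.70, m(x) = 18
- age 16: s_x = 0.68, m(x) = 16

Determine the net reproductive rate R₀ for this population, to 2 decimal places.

14.23

Survivorship from birth: l_x = s_12·s_13·…·s_x.
  l_12 = 0.59000
  l_13 = 0.30680
  l_14 = 0.20556
  l_15 = 0.14389
  l_16 = 0.09784
R₀ = Σ l_x m(x):
  age 12: 0.59000 × 7 = 4.1300
  age 13: 0.30680 × 10 = 3.0680
  age 14: 0.20556 × 14 = 2.8778
  age 15: 0.14389 × 18 = 2.5900
  age 16: 0.09784 × 16 = 1.5654
R₀ = 4.1300 + 3.0680 + 2.8778 + 2.5900 + 1.5654 = 14.2313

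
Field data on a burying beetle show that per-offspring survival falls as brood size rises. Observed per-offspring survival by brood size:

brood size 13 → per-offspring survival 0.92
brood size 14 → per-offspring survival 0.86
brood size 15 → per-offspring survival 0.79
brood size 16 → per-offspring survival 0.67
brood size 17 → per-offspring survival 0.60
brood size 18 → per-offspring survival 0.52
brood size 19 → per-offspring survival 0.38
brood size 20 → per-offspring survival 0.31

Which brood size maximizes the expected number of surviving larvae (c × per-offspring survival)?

Expected surviving larvae = c × s(c):
  c=13: 13 × 0.92 = 11.960
  c=14: 14 × 0.86 = 12.040
  c=15: 15 × 0.79 = 11.850
  c=16: 16 × 0.67 = 10.720
  c=17: 17 × 0.60 = 10.200
  c=18: 18 × 0.52 = 9.360
  c=19: 19 × 0.38 = 7.220
  c=20: 20 × 0.31 = 6.200
Maximum at c = 14 (12.040 surviving larvae).

14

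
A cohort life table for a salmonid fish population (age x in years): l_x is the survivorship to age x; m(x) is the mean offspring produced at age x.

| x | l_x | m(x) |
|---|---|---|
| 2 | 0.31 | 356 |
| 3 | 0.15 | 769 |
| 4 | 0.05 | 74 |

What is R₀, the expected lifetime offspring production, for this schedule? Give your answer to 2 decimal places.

229.41

R₀ = Σ l_x m(x):
  age 2: 0.31 × 356 = 110.3600
  age 3: 0.15 × 769 = 115.3500
  age 4: 0.05 × 74 = 3.7000
R₀ = 110.3600 + 115.3500 + 3.7000 = 229.4100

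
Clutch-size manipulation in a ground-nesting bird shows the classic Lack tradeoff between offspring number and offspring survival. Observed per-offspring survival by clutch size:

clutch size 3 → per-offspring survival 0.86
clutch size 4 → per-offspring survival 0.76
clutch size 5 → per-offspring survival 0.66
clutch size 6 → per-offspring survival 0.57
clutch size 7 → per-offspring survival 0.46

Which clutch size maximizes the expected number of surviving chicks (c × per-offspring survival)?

6

Expected surviving chicks = c × s(c):
  c=3: 3 × 0.86 = 2.580
  c=4: 4 × 0.76 = 3.040
  c=5: 5 × 0.66 = 3.300
  c=6: 6 × 0.57 = 3.420
  c=7: 7 × 0.46 = 3.220
Maximum at c = 6 (3.420 surviving chicks).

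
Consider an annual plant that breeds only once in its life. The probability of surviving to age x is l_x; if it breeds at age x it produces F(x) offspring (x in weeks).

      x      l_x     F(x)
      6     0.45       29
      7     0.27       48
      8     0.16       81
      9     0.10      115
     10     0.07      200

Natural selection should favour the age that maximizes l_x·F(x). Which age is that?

10

Expected offspring if breeding at age x = l_x × F(x):
  age 6: 0.45 × 29 = 13.050
  age 7: 0.27 × 48 = 12.960
  age 8: 0.16 × 81 = 12.960
  age 9: 0.10 × 115 = 11.500
  age 10: 0.07 × 200 = 14.000
Maximum at age 10 (14.000).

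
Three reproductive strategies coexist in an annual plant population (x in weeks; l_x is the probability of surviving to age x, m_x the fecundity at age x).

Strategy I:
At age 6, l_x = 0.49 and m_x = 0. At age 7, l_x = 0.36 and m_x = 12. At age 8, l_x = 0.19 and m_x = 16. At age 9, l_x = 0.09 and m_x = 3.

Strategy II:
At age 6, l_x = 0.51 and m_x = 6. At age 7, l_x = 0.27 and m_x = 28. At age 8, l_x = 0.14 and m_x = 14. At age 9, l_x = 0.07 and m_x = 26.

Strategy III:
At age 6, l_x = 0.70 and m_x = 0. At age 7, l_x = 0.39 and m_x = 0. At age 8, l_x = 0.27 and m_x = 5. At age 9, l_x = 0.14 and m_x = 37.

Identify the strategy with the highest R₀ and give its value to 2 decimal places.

Strategy I: R₀ = 0.49×0 + 0.36×12 + 0.19×16 + 0.09×3 = 7.6300
Strategy II: R₀ = 0.51×6 + 0.27×28 + 0.14×14 + 0.07×26 = 14.4000
Strategy III: R₀ = 0.70×0 + 0.39×0 + 0.27×5 + 0.14×37 = 6.5300
Highest R₀: strategy II with 14.4000.

14.40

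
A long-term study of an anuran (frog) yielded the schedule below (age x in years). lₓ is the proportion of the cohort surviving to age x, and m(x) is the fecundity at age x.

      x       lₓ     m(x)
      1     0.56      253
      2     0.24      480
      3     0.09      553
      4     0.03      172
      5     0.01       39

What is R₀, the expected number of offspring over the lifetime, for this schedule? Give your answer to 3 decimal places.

312.200

R₀ = Σ lₓ m(x):
  age 1: 0.56 × 253 = 141.6800
  age 2: 0.24 × 480 = 115.2000
  age 3: 0.09 × 553 = 49.7700
  age 4: 0.03 × 172 = 5.1600
  age 5: 0.01 × 39 = 0.3900
R₀ = 141.6800 + 115.2000 + 49.7700 + 5.1600 + 0.3900 = 312.2000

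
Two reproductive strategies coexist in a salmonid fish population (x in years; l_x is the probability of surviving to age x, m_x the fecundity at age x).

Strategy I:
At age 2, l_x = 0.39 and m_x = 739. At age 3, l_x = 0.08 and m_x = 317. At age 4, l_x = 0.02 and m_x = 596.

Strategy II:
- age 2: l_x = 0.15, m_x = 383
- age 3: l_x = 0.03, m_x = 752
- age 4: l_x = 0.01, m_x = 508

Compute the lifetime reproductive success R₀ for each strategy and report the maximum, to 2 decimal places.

Strategy I: R₀ = 0.39×739 + 0.08×317 + 0.02×596 = 325.4900
Strategy II: R₀ = 0.15×383 + 0.03×752 + 0.01×508 = 85.0900
Highest R₀: strategy I with 325.4900.

325.49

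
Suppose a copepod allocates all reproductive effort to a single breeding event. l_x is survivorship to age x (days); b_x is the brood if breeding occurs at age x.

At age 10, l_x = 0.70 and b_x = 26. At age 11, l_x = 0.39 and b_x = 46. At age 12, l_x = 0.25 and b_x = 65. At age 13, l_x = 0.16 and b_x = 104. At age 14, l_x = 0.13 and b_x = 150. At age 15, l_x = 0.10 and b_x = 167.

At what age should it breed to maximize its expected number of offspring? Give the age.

Expected offspring if breeding at age x = l_x × b_x:
  age 10: 0.70 × 26 = 18.200
  age 11: 0.39 × 46 = 17.940
  age 12: 0.25 × 65 = 16.250
  age 13: 0.16 × 104 = 16.640
  age 14: 0.13 × 150 = 19.500
  age 15: 0.10 × 167 = 16.700
Maximum at age 14 (19.500).

14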